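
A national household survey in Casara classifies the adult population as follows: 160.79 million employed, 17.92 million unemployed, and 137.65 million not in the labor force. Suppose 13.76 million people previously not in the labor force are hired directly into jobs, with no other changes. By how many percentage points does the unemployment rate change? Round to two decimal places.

Initially, labor force = 160.79 + 17.92 = 178.71 million, so u = 17.92/178.71 = 10.03%.
After the change, employed and labor force both rise by 13.76; unemployed unchanged → E = 174.55, U = 17.92, labor force = 192.47 million.
New unemployment rate = 17.92 / 192.47 = 9.31%.
Change = 9.31% − 10.03% = −0.72 percentage points.

The unemployment rate changes by −0.72 percentage points.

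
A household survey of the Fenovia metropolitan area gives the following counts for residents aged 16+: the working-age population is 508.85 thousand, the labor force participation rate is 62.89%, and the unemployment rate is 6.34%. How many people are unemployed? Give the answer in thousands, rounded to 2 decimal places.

About 20.29 thousand are unemployed.

Labor force = 0.6289 × 508.85 = 320.02 thousand.
Unemployed = 0.0634 × 320.02 ≈ 20.29 thousand.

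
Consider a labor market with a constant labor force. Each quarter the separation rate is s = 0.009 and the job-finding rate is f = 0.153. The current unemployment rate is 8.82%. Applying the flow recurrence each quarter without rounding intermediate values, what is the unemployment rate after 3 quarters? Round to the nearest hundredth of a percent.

Unemployment rate after three quarters ≈ 7.48%.

With a fixed labor force, u_{t+1} = u_t + s·(1−u_t) − f·u_t = u_t·(1−s−f) + s.
Here 1−s−f = 0.838 and s = 0.009.
u_1 = 0.088200 × 0.838 + 0.009 = 0.082912.
u_2 = 0.082912 × 0.838 + 0.009 = 0.078480.
u_3 = 0.078480 × 0.838 + 0.009 = 0.074766.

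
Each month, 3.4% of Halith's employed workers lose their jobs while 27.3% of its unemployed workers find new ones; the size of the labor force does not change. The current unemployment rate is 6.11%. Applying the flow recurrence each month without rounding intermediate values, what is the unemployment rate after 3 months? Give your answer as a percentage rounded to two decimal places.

With a fixed labor force, u_{t+1} = u_t + s·(1−u_t) − f·u_t = u_t·(1−s−f) + s.
Here 1−s−f = 0.693 and s = 0.034.
u_1 = 0.061100 × 0.693 + 0.034 = 0.076342.
u_2 = 0.076342 × 0.693 + 0.034 = 0.086905.
u_3 = 0.086905 × 0.693 + 0.034 = 0.094225.

Unemployment rate after three months ≈ 9.42%.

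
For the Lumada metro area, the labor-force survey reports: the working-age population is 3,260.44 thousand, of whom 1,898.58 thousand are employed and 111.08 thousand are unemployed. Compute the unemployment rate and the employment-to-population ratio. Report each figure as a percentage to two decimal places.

Labor force = employed + unemployed = 1,898.58 + 111.08 = 2,009.66 thousand.
Unemployment rate = 111.08 / 2,009.66 = 5.53%.
Employment-population ratio = 1,898.58 / 3,260.44 = 58.23%.

Unemployment rate ≈ 5.53%; employment-population ratio ≈ 58.23%.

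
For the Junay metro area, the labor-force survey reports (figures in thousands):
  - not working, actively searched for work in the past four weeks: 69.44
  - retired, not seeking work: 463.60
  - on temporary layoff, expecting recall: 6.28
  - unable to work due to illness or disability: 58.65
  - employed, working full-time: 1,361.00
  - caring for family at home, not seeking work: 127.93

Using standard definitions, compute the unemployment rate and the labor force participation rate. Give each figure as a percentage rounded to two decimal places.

Unemployment rate ≈ 5.27%; labor force participation rate ≈ 68.84%.

Employed = 1,361.00 thousand.
Unemployed = 69.44 + 6.28 = 75.72 thousand (jobless and actively searching, or on temporary layoff).
Labor force = 1,361.00 + 75.72 = 1,436.72 thousand.
Not in labor force = 463.60 + 58.65 + 127.93 = 650.18 thousand (those not working and not actively searching are outside the labor force).
Civilian working-age population = 1,436.72 + 650.18 = 2,086.90 thousand.
Unemployment rate = 75.72 / 1,436.72 = 5.27%.
Labor force participation rate = 1,436.72 / 2,086.90 = 68.84%.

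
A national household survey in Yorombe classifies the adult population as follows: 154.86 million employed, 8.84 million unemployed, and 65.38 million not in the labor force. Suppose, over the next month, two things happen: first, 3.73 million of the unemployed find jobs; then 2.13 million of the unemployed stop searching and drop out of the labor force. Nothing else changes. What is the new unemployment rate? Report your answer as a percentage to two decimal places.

Initially, labor force = 154.86 + 8.84 = 163.70 million, so u = 8.84/163.70 = 5.40%.
After the first change, unemployed falls and employed rises by 3.73; labor force unchanged → E = 158.59, U = 5.11, labor force = 163.70 million.
After the second change, unemployed and labor force both fall by 2.13 → E = 158.59, U = 2.98, labor force = 161.57 million.
New unemployment rate = 2.98 / 161.57 = 1.84%.

New unemployment rate ≈ 1.84%.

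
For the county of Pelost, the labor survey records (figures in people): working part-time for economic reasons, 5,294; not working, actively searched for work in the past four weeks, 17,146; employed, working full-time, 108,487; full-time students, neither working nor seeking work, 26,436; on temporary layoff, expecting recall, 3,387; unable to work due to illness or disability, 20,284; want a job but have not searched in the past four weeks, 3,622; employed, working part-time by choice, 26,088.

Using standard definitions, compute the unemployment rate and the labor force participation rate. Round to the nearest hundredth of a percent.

Employed = 5,294 + 108,487 + 26,088 = 139,869 (anyone who worked, including part-time for economic reasons, counts as employed).
Unemployed = 17,146 + 3,387 = 20,533 (jobless and actively searching, or on temporary layoff).
Labor force = 139,869 + 20,533 = 160,402.
Not in labor force = 26,436 + 20,284 + 3,622 = 50,342 (those not working and not actively searching are outside the labor force — including those who want a job but have given up searching).
Civilian working-age population = 160,402 + 50,342 = 210,744.
Unemployment rate = 20,533 / 160,402 = 12.80%.
Labor force participation rate = 160,402 / 210,744 = 76.11%.

Unemployment rate ≈ 12.80%; labor force participation rate ≈ 76.11%.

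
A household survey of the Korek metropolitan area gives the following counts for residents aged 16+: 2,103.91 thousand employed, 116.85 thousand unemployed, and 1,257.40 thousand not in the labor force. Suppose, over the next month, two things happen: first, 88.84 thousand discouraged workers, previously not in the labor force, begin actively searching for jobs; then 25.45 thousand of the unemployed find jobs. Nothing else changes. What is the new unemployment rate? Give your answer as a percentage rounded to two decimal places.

New unemployment rate ≈ 7.80%.

Initially, labor force = 2,103.91 + 116.85 = 2,220.76 thousand, so u = 116.85/2,220.76 = 5.26%.
After the first change, unemployed and labor force both rise by 88.84 → E = 2,103.91, U = 205.69, labor force = 2,309.60 thousand.
After the second change, unemployed falls and employed rises by 25.45; labor force unchanged → E = 2,129.36, U = 180.24, labor force = 2,309.60 thousand.
New unemployment rate = 180.24 / 2,309.60 = 7.80%.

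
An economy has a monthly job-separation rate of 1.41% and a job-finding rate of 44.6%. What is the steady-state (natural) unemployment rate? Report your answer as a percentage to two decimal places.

At steady state the flows balance: s·E = f·U, so U/(E+U) = s/(s+f).
u* = 1.41 / (1.41 + 44.6) = 1.41 / 46.01 = 3.06%.

Steady-state unemployment rate ≈ 3.06%.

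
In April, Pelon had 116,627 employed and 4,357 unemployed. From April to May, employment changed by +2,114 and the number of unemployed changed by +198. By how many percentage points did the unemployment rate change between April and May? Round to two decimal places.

April: labor force = 116,627 + 4,357 = 120,984; u = 4,357/120,984 = 3.60%.
May: labor force = 118,741 + 4,555 = 123,296; u = 4,555/123,296 = 3.69%.
Change = 3.69% − 3.60% = +0.09 pp.

The unemployment rate changed by +0.09 percentage points.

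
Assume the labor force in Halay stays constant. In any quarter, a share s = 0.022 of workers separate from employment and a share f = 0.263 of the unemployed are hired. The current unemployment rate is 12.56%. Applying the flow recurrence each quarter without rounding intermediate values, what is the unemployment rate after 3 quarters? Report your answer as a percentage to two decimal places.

With a fixed labor force, u_{t+1} = u_t + s·(1−u_t) − f·u_t = u_t·(1−s−f) + s.
Here 1−s−f = 0.715 and s = 0.022.
u_1 = 0.125600 × 0.715 + 0.022 = 0.111804.
u_2 = 0.111804 × 0.715 + 0.022 = 0.101940.
u_3 = 0.101940 × 0.715 + 0.022 = 0.094887.

Unemployment rate after three quarters ≈ 9.49%.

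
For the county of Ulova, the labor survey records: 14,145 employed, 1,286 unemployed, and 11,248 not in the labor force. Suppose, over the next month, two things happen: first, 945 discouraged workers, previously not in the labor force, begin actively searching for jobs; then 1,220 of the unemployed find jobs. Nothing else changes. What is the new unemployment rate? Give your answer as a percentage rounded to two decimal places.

New unemployment rate ≈ 6.17%.

Initially, labor force = 14,145 + 1,286 = 15,431, so u = 1,286/15,431 = 8.33%.
After the first change, unemployed and labor force both rise by 945 → E = 14,145, U = 2,231, labor force = 16,376.
After the second change, unemployed falls and employed rises by 1,220; labor force unchanged → E = 15,365, U = 1,011, labor force = 16,376.
New unemployment rate = 1,011 / 16,376 = 6.17%.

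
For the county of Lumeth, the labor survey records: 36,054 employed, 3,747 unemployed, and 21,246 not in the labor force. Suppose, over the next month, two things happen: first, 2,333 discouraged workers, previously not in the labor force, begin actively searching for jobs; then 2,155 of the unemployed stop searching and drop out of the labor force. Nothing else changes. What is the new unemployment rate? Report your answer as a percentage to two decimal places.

Initially, labor force = 36,054 + 3,747 = 39,801, so u = 3,747/39,801 = 9.41%.
After the first change, unemployed and labor force both rise by 2,333 → E = 36,054, U = 6,080, labor force = 42,134.
After the second change, unemployed and labor force both fall by 2,155 → E = 36,054, U = 3,925, labor force = 39,979.
New unemployment rate = 3,925 / 39,979 = 9.82%.

New unemployment rate ≈ 9.82%.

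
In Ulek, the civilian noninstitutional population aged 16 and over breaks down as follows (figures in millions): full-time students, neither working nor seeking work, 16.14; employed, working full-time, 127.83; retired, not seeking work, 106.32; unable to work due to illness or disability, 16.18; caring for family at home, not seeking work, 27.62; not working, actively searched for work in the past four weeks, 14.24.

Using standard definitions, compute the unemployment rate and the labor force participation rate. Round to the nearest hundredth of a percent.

Employed = 127.83 million.
Unemployed = 14.24 million.
Labor force = 127.83 + 14.24 = 142.07 million.
Not in labor force = 16.14 + 106.32 + 16.18 + 27.62 = 166.26 million (those not working and not actively searching are outside the labor force).
Civilian working-age population = 142.07 + 166.26 = 308.33 million.
Unemployment rate = 14.24 / 142.07 = 10.02%.
Labor force participation rate = 142.07 / 308.33 = 46.08%.

Unemployment rate ≈ 10.02%; labor force participation rate ≈ 46.08%.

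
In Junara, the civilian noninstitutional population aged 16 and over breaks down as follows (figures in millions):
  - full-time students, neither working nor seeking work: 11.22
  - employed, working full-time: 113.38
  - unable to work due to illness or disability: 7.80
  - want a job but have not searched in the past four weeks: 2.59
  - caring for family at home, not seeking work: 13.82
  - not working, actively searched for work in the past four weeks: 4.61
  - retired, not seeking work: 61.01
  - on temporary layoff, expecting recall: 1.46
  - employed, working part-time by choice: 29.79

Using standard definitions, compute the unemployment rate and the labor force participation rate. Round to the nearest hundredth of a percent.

Unemployment rate ≈ 4.07%; labor force participation rate ≈ 60.75%.

Employed = 113.38 + 29.79 = 143.17 million.
Unemployed = 4.61 + 1.46 = 6.07 million (jobless and actively searching, or on temporary layoff).
Labor force = 143.17 + 6.07 = 149.24 million.
Not in labor force = 11.22 + 7.80 + 2.59 + 13.82 + 61.01 = 96.44 million (those not working and not actively searching are outside the labor force — including those who want a job but have given up searching).
Civilian working-age population = 149.24 + 96.44 = 245.68 million.
Unemployment rate = 6.07 / 149.24 = 4.07%.
Labor force participation rate = 149.24 / 245.68 = 60.75%.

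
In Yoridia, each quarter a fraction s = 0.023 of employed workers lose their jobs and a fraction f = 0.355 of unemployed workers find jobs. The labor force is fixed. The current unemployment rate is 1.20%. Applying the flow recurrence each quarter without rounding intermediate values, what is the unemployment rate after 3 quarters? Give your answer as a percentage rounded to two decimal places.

With a fixed labor force, u_{t+1} = u_t + s·(1−u_t) − f·u_t = u_t·(1−s−f) + s.
Here 1−s−f = 0.622 and s = 0.023.
u_1 = 0.012000 × 0.622 + 0.023 = 0.030464.
u_2 = 0.030464 × 0.622 + 0.023 = 0.041949.
u_3 = 0.041949 × 0.622 + 0.023 = 0.049092.

Unemployment rate after three quarters ≈ 4.91%.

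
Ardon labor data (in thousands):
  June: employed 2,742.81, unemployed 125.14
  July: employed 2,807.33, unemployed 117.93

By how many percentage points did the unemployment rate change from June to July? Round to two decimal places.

The unemployment rate changed by −0.33 percentage points.

June: labor force = 2,742.81 + 125.14 = 2,867.95; u = 125.14/2,867.95 = 4.36%.
July: labor force = 2,807.33 + 117.93 = 2,925.26; u = 117.93/2,925.26 = 4.03%.
Change = 4.03% − 4.36% = −0.33 pp.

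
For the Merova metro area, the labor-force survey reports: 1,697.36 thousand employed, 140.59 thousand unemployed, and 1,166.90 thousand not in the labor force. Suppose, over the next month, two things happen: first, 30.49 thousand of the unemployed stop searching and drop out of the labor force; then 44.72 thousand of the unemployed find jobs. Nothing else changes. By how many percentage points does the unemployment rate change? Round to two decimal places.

Initially, labor force = 1,697.36 + 140.59 = 1,837.95 thousand, so u = 140.59/1,837.95 = 7.65%.
After the first change, unemployed and labor force both fall by 30.49 → E = 1,697.36, U = 110.10, labor force = 1,807.46 thousand.
After the second change, unemployed falls and employed rises by 44.72; labor force unchanged → E = 1,742.08, U = 65.38, labor force = 1,807.46 thousand.
New unemployment rate = 65.38 / 1,807.46 = 3.62%.
Change = 3.62% − 7.65% = −4.03 percentage points.

The unemployment rate changes by −4.03 percentage points.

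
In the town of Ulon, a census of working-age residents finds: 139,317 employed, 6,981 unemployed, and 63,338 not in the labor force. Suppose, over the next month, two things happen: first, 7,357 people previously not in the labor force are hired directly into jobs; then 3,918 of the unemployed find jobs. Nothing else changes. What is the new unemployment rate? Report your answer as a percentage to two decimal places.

Initially, labor force = 139,317 + 6,981 = 146,298, so u = 6,981/146,298 = 4.77%.
After the first change, employed and labor force both rise by 7,357; unemployed unchanged → E = 146,674, U = 6,981, labor force = 153,655.
After the second change, unemployed falls and employed rises by 3,918; labor force unchanged → E = 150,592, U = 3,063, labor force = 153,655.
New unemployment rate = 3,063 / 153,655 = 1.99%.

New unemployment rate ≈ 1.99%.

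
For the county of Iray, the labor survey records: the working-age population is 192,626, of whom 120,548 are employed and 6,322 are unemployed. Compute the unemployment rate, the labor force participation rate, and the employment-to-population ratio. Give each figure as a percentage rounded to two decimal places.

Labor force = employed + unemployed = 120,548 + 6,322 = 126,870.
Unemployment rate = 6,322 / 126,870 = 4.98%.
Labor force participation rate = 126,870 / 192,626 = 65.86%.
Employment-population ratio = 120,548 / 192,626 = 62.58%.

Unemployment rate ≈ 4.98%; labor force participation rate ≈ 65.86%; employment-population ratio ≈ 62.58%.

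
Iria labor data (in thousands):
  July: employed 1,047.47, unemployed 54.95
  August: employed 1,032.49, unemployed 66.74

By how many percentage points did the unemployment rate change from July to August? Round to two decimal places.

The unemployment rate changed by +1.09 percentage points.

July: labor force = 1,047.47 + 54.95 = 1,102.42; u = 54.95/1,102.42 = 4.98%.
August: labor force = 1,032.49 + 66.74 = 1,099.23; u = 66.74/1,099.23 = 6.07%.
Change = 6.07% − 4.98% = +1.09 pp.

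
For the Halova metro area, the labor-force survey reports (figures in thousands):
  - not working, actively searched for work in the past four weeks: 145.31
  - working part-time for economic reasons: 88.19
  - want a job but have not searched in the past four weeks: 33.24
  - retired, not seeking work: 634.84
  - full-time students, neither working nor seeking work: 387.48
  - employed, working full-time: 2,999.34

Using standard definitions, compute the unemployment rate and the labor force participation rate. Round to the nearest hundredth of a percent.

Unemployment rate ≈ 4.49%; labor force participation rate ≈ 75.39%.

Employed = 88.19 + 2,999.34 = 3,087.53 thousand (anyone who worked, including part-time for economic reasons, counts as employed).
Unemployed = 145.31 thousand.
Labor force = 3,087.53 + 145.31 = 3,232.84 thousand.
Not in labor force = 33.24 + 634.84 + 387.48 = 1,055.56 thousand (those not working and not actively searching are outside the labor force — including those who want a job but have given up searching).
Civilian working-age population = 3,232.84 + 1,055.56 = 4,288.40 thousand.
Unemployment rate = 145.31 / 3,232.84 = 4.49%.
Labor force participation rate = 3,232.84 / 4,288.40 = 75.39%.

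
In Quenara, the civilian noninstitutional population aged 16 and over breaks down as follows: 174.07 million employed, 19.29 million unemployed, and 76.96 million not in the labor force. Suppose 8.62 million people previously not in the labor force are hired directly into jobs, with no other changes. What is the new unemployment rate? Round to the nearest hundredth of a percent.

New unemployment rate ≈ 9.55%.

Initially, labor force = 174.07 + 19.29 = 193.36 million, so u = 19.29/193.36 = 9.98%.
After the change, employed and labor force both rise by 8.62; unemployed unchanged → E = 182.69, U = 19.29, labor force = 201.98 million.
New unemployment rate = 19.29 / 201.98 = 9.55%.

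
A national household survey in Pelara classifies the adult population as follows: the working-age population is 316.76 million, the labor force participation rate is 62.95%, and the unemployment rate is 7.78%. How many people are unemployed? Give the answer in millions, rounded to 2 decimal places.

About 15.51 million are unemployed.

Labor force = 0.6295 × 316.76 = 199.40 million.
Unemployed = 0.0778 × 199.40 ≈ 15.51 million.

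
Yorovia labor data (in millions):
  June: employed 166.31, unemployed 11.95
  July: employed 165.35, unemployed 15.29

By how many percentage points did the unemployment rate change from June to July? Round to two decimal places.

The unemployment rate changed by +1.76 percentage points.

June: labor force = 166.31 + 11.95 = 178.26; u = 11.95/178.26 = 6.70%.
July: labor force = 165.35 + 15.29 = 180.64; u = 15.29/180.64 = 8.46%.
Change = 8.46% − 6.70% = +1.76 pp.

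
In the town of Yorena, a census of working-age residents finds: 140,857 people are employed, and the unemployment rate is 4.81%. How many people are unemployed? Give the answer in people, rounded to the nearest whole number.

About 7,118 are unemployed.

Let U be the number unemployed. The labor force is E + U, and U/(E+U) = 0.0481.
So U = 0.0481 × 140,857 / (1 − 0.0481) = 6775.22 / 0.9519 ≈ 7,118.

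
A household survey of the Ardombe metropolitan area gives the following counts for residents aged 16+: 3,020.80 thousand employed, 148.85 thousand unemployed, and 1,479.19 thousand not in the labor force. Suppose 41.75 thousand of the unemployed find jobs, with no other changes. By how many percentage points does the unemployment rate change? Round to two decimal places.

The unemployment rate changes by −1.32 percentage points.

Initially, labor force = 3,020.80 + 148.85 = 3,169.65 thousand, so u = 148.85/3,169.65 = 4.70%.
After the change, unemployed falls and employed rises by 41.75; labor force unchanged → E = 3,062.55, U = 107.10, labor force = 3,169.65 thousand.
New unemployment rate = 107.10 / 3,169.65 = 3.38%.
Change = 3.38% − 4.70% = −1.32 percentage points.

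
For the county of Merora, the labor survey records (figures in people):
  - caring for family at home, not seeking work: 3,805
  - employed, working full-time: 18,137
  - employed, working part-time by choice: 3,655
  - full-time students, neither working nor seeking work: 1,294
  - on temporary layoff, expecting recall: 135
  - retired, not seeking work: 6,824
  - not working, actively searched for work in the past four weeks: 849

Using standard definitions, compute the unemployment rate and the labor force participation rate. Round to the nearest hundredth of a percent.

Employed = 18,137 + 3,655 = 21,792.
Unemployed = 135 + 849 = 984 (jobless and actively searching, or on temporary layoff).
Labor force = 21,792 + 984 = 22,776.
Not in labor force = 3,805 + 1,294 + 6,824 = 11,923 (those not working and not actively searching are outside the labor force).
Civilian working-age population = 22,776 + 11,923 = 34,699.
Unemployment rate = 984 / 22,776 = 4.32%.
Labor force participation rate = 22,776 / 34,699 = 65.64%.

Unemployment rate ≈ 4.32%; labor force participation rate ≈ 65.64%.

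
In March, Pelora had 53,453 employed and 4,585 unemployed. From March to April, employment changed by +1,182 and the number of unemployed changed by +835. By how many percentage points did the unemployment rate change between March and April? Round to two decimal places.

The unemployment rate changed by +1.13 percentage points.

March: labor force = 53,453 + 4,585 = 58,038; u = 4,585/58,038 = 7.90%.
April: labor force = 54,635 + 5,420 = 60,055; u = 5,420/60,055 = 9.03%.
Change = 9.03% − 7.90% = +1.13 pp.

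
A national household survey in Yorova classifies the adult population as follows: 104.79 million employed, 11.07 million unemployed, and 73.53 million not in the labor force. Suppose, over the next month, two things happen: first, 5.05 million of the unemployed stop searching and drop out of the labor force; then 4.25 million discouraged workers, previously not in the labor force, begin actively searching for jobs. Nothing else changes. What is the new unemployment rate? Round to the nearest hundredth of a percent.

New unemployment rate ≈ 8.93%.

Initially, labor force = 104.79 + 11.07 = 115.86 million, so u = 11.07/115.86 = 9.55%.
After the first change, unemployed and labor force both fall by 5.05 → E = 104.79, U = 6.02, labor force = 110.81 million.
After the second change, unemployed and labor force both rise by 4.25 → E = 104.79, U = 10.27, labor force = 115.06 million.
New unemployment rate = 10.27 / 115.06 = 8.93%.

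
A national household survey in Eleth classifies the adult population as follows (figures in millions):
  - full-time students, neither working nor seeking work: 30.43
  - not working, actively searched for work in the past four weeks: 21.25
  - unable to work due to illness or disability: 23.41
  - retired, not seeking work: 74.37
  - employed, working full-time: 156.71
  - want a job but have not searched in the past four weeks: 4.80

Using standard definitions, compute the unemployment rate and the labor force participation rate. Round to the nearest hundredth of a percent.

Employed = 156.71 million.
Unemployed = 21.25 million.
Labor force = 156.71 + 21.25 = 177.96 million.
Not in labor force = 30.43 + 23.41 + 74.37 + 4.80 = 133.01 million (those not working and not actively searching are outside the labor force — including those who want a job but have given up searching).
Civilian working-age population = 177.96 + 133.01 = 310.97 million.
Unemployment rate = 21.25 / 177.96 = 11.94%.
Labor force participation rate = 177.96 / 310.97 = 57.23%.

Unemployment rate ≈ 11.94%; labor force participation rate ≈ 57.23%.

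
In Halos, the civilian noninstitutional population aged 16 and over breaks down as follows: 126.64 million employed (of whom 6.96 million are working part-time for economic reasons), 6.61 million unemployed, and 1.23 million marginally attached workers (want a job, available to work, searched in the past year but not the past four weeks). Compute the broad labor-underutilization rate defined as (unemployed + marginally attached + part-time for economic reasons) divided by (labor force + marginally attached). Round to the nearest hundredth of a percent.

Labor force = 126.64 + 6.61 = 133.25 million.
Numerator = 6.61 + 1.23 + 6.96 = 14.80 million.
Denominator = 133.25 + 1.23 = 134.48 million.
Broad rate = 14.80 / 134.48 = 11.01%.

Broad underutilization rate ≈ 11.01%.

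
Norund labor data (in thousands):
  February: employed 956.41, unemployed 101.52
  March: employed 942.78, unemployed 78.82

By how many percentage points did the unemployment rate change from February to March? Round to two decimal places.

February: labor force = 956.41 + 101.52 = 1,057.93; u = 101.52/1,057.93 = 9.60%.
March: labor force = 942.78 + 78.82 = 1,021.60; u = 78.82/1,021.60 = 7.72%.
Change = 7.72% − 9.60% = −1.88 pp.

The unemployment rate changed by −1.88 percentage points.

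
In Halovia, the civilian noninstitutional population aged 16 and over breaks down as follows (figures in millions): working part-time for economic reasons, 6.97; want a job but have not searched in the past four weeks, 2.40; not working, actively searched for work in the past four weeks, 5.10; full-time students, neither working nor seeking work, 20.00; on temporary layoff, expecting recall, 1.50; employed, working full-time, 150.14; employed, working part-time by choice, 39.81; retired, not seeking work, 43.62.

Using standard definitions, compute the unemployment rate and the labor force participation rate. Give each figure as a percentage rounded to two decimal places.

Unemployment rate ≈ 3.24%; labor force participation rate ≈ 75.51%.

Employed = 6.97 + 150.14 + 39.81 = 196.92 million (anyone who worked, including part-time for economic reasons, counts as employed).
Unemployed = 5.10 + 1.50 = 6.60 million (jobless and actively searching, or on temporary layoff).
Labor force = 196.92 + 6.60 = 203.52 million.
Not in labor force = 2.40 + 20.00 + 43.62 = 66.02 million (those not working and not actively searching are outside the labor force — including those who want a job but have given up searching).
Civilian working-age population = 203.52 + 66.02 = 269.54 million.
Unemployment rate = 6.60 / 203.52 = 3.24%.
Labor force participation rate = 203.52 / 269.54 = 75.51%.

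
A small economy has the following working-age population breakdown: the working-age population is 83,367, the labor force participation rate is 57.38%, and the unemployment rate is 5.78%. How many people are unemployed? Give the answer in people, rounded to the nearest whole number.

Labor force = 0.5738 × 83,367 = 47,836.
Unemployed = 0.0578 × 47,836 ≈ 2,765.

About 2,765 are unemployed.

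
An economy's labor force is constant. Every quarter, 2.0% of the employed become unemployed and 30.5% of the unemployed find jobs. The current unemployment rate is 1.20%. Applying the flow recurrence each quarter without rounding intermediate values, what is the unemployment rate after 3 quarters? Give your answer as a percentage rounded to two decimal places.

Unemployment rate after three quarters ≈ 4.63%.

With a fixed labor force, u_{t+1} = u_t + s·(1−u_t) − f·u_t = u_t·(1−s−f) + s.
Here 1−s−f = 0.675 and s = 0.020.
u_1 = 0.012000 × 0.675 + 0.020 = 0.028100.
u_2 = 0.028100 × 0.675 + 0.020 = 0.038968.
u_3 = 0.038968 × 0.675 + 0.020 = 0.046303.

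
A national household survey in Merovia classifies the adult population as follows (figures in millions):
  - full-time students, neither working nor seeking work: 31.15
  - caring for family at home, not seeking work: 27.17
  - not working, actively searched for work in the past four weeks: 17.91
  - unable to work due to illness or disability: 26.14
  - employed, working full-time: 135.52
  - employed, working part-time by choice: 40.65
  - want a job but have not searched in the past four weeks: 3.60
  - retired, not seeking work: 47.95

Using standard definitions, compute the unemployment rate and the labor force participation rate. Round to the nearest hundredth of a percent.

Unemployment rate ≈ 9.23%; labor force participation rate ≈ 58.80%.

Employed = 135.52 + 40.65 = 176.17 million.
Unemployed = 17.91 million.
Labor force = 176.17 + 17.91 = 194.08 million.
Not in labor force = 31.15 + 27.17 + 26.14 + 3.60 + 47.95 = 136.01 million (those not working and not actively searching are outside the labor force — including those who want a job but have given up searching).
Civilian working-age population = 194.08 + 136.01 = 330.09 million.
Unemployment rate = 17.91 / 194.08 = 9.23%.
Labor force participation rate = 194.08 / 330.09 = 58.80%.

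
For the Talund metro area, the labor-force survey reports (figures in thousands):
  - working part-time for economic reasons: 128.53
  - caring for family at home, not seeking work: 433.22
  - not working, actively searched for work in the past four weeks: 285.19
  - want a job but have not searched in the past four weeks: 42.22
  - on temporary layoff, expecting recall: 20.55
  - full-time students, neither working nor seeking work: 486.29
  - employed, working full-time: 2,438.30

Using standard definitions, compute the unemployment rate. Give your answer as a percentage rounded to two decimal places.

Employed = 128.53 + 2,438.30 = 2,566.83 thousand (anyone who worked, including part-time for economic reasons, counts as employed).
Unemployed = 285.19 + 20.55 = 305.74 thousand (jobless and actively searching, or on temporary layoff).
Labor force = 2,566.83 + 305.74 = 2,872.57 thousand.
Unemployment rate = 305.74 / 2,872.57 = 10.64%.

Unemployment rate ≈ 10.64%.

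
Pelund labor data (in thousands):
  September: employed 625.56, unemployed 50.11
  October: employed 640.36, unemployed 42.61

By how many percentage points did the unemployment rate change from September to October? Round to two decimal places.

September: labor force = 625.56 + 50.11 = 675.67; u = 50.11/675.67 = 7.42%.
October: labor force = 640.36 + 42.61 = 682.97; u = 42.61/682.97 = 6.24%.
Change = 6.24% − 7.42% = −1.18 pp.

The unemployment rate changed by −1.18 percentage points.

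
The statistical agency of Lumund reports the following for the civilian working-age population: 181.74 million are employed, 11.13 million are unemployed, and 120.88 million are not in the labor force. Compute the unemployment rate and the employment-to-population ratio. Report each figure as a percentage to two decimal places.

Unemployment rate ≈ 5.77%; employment-population ratio ≈ 57.93%.

Labor force = employed + unemployed = 181.74 + 11.13 = 192.87 million.
Working-age population = 192.87 + 120.88 = 313.75 million.
Unemployment rate = 11.13 / 192.87 = 5.77%.
Employment-population ratio = 181.74 / 313.75 = 57.93%.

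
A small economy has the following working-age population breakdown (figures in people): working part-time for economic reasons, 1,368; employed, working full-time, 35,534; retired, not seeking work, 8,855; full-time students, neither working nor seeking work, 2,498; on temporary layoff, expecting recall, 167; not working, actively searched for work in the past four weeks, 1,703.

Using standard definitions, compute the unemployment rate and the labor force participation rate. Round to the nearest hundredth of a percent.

Employed = 1,368 + 35,534 = 36,902 (anyone who worked, including part-time for economic reasons, counts as employed).
Unemployed = 167 + 1,703 = 1,870 (jobless and actively searching, or on temporary layoff).
Labor force = 36,902 + 1,870 = 38,772.
Not in labor force = 8,855 + 2,498 = 11,353 (those not working and not actively searching are outside the labor force).
Civilian working-age population = 38,772 + 11,353 = 50,125.
Unemployment rate = 1,870 / 38,772 = 4.82%.
Labor force participation rate = 38,772 / 50,125 = 77.35%.

Unemployment rate ≈ 4.82%; labor force participation rate ≈ 77.35%.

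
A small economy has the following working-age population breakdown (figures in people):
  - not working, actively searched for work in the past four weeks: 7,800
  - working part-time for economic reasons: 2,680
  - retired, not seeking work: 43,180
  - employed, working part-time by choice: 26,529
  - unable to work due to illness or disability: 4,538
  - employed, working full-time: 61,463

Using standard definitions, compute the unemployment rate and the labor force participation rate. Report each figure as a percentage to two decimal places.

Unemployment rate ≈ 7.92%; labor force participation rate ≈ 67.36%.

Employed = 2,680 + 26,529 + 61,463 = 90,672 (anyone who worked, including part-time for economic reasons, counts as employed).
Unemployed = 7,800.
Labor force = 90,672 + 7,800 = 98,472.
Not in labor force = 43,180 + 4,538 = 47,718 (those not working and not actively searching are outside the labor force).
Civilian working-age population = 98,472 + 47,718 = 146,190.
Unemployment rate = 7,800 / 98,472 = 7.92%.
Labor force participation rate = 98,472 / 146,190 = 67.36%.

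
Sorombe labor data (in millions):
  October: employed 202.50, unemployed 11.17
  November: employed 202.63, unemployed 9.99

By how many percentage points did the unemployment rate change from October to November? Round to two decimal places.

October: labor force = 202.50 + 11.17 = 213.67; u = 11.17/213.67 = 5.23%.
November: labor force = 202.63 + 9.99 = 212.62; u = 9.99/212.62 = 4.70%.
Change = 4.70% − 5.23% = −0.53 pp.

The unemployment rate changed by −0.53 percentage points.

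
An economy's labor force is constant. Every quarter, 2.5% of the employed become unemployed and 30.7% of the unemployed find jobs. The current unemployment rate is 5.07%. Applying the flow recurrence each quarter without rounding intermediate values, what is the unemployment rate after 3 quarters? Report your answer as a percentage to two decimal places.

Unemployment rate after three quarters ≈ 6.80%.

With a fixed labor force, u_{t+1} = u_t + s·(1−u_t) − f·u_t = u_t·(1−s−f) + s.
Here 1−s−f = 0.668 and s = 0.025.
u_1 = 0.050700 × 0.668 + 0.025 = 0.058868.
u_2 = 0.058868 × 0.668 + 0.025 = 0.064324.
u_3 = 0.064324 × 0.668 + 0.025 = 0.067968.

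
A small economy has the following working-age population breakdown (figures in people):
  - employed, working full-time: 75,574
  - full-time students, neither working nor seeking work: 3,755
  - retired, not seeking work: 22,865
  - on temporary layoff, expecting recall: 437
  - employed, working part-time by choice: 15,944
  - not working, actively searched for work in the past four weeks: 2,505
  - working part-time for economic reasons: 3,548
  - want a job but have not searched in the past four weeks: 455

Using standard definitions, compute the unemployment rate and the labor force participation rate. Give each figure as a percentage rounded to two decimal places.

Unemployment rate ≈ 3.00%; labor force participation rate ≈ 78.35%.

Employed = 75,574 + 15,944 + 3,548 = 95,066 (anyone who worked, including part-time for economic reasons, counts as employed).
Unemployed = 437 + 2,505 = 2,942 (jobless and actively searching, or on temporary layoff).
Labor force = 95,066 + 2,942 = 98,008.
Not in labor force = 3,755 + 22,865 + 455 = 27,075 (those not working and not actively searching are outside the labor force — including those who want a job but have given up searching).
Civilian working-age population = 98,008 + 27,075 = 125,083.
Unemployment rate = 2,942 / 98,008 = 3.00%.
Labor force participation rate = 98,008 / 125,083 = 78.35%.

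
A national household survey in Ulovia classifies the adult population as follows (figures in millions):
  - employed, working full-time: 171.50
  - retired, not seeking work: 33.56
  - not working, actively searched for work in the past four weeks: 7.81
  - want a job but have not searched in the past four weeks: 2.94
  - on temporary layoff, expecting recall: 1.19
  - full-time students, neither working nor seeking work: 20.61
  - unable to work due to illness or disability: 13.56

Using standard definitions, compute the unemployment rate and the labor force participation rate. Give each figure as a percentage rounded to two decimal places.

Employed = 171.50 million.
Unemployed = 7.81 + 1.19 = 9.00 million (jobless and actively searching, or on temporary layoff).
Labor force = 171.50 + 9.00 = 180.50 million.
Not in labor force = 33.56 + 2.94 + 20.61 + 13.56 = 70.67 million (those not working and not actively searching are outside the labor force — including those who want a job but have given up searching).
Civilian working-age population = 180.50 + 70.67 = 251.17 million.
Unemployment rate = 9.00 / 180.50 = 4.99%.
Labor force participation rate = 180.50 / 251.17 = 71.86%.

Unemployment rate ≈ 4.99%; labor force participation rate ≈ 71.86%.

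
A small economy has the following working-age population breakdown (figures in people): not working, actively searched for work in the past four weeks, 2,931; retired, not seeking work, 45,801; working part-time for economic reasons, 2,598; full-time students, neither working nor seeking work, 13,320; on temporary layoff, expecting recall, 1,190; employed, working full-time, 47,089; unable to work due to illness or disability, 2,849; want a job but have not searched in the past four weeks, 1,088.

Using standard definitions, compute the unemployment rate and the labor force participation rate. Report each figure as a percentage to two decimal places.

Employed = 2,598 + 47,089 = 49,687 (anyone who worked, including part-time for economic reasons, counts as employed).
Unemployed = 2,931 + 1,190 = 4,121 (jobless and actively searching, or on temporary layoff).
Labor force = 49,687 + 4,121 = 53,808.
Not in labor force = 45,801 + 13,320 + 2,849 + 1,088 = 63,058 (those not working and not actively searching are outside the labor force — including those who want a job but have given up searching).
Civilian working-age population = 53,808 + 63,058 = 116,866.
Unemployment rate = 4,121 / 53,808 = 7.66%.
Labor force participation rate = 53,808 / 116,866 = 46.04%.

Unemployment rate ≈ 7.66%; labor force participation rate ≈ 46.04%.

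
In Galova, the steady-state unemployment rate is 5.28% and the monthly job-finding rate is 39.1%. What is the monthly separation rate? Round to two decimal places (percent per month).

From u* = s/(s+f): s = u·f/(1−u).
s = 0.0528 × 39.1 / (1 − 0.0528) = 2.0645 / 0.9472 ≈ 2.18% per month.

Separation rate ≈ 2.18% per month.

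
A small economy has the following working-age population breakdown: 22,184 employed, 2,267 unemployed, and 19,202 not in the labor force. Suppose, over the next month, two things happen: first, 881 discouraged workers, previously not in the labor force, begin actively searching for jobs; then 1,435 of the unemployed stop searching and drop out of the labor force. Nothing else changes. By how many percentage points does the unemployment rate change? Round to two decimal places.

Initially, labor force = 22,184 + 2,267 = 24,451, so u = 2,267/24,451 = 9.27%.
After the first change, unemployed and labor force both rise by 881 → E = 22,184, U = 3,148, labor force = 25,332.
After the second change, unemployed and labor force both fall by 1,435 → E = 22,184, U = 1,713, labor force = 23,897.
New unemployment rate = 1,713 / 23,897 = 7.17%.
Change = 7.17% − 9.27% = −2.10 percentage points.

The unemployment rate changes by −2.10 percentage points.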